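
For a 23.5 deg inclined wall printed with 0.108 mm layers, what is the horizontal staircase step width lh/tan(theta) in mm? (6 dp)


step = 0.108 / tan(23.5) = 0.248383 mm


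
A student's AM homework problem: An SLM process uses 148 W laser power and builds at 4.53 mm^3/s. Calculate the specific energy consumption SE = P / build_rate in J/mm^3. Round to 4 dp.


SE = 148 / 4.53 = 32.6711 J/mm^3


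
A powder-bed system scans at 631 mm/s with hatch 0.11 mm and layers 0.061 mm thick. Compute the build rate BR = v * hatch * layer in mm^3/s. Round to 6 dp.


Rate = 631 * 0.11 * 0.061 = 4.23401 mm^3/s


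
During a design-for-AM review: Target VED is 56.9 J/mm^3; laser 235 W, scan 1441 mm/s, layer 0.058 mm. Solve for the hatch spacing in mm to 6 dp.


h = 235 / (56.9*1441*0.058) = 0.049416 mm


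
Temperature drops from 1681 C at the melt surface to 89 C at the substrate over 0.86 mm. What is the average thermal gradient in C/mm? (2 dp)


G = (1681-89)/0.86 = 1851.16 C/mm


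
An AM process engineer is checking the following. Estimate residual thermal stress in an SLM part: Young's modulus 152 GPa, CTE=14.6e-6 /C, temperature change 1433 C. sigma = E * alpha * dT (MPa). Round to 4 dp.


sigma = 152*1000 * 14.6e-6 * 1433 = 3180.1136 MPa


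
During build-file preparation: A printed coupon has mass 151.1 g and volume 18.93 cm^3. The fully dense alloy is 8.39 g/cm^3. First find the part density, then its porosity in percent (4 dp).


rho_part = 151.1 / 18.93 = 7.98203909 g/cm^3
Porosity = (1 - 7.98203909/8.39)*100 = 4.8625 %


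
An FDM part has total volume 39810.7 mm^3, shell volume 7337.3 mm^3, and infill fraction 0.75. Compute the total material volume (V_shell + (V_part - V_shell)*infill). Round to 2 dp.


V_infill = (39810.7 - 7337.3) * 0.75 = 24355.05
V_total = 7337.3 + 24355.05 = 31692.35 mm^3


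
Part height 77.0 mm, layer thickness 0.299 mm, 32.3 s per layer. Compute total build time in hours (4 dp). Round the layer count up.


Layers = ceil(77.0/0.299) = 258
t = 258 * 32.3 / 3600 = 2.3148 hrs


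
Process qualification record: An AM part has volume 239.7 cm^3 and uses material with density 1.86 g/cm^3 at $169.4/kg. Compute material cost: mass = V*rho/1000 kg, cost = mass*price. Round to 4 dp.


Mass = 239.7*1.86/1000 = 0.445842 kg
Cost = 0.445842 * 169.4 = 75.5256 $


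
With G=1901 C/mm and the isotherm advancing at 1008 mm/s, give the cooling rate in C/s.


CR = 1901 * 1008 = 1916208 C/s


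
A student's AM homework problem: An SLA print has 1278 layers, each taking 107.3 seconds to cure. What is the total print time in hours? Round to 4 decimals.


t = 1278 * 107.3 / 3600 = 38.0915 hrs


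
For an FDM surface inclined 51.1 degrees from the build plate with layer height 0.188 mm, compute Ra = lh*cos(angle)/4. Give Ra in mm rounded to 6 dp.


Ra = 0.188 * cos(51.1) / 4 = 0.029514 mm


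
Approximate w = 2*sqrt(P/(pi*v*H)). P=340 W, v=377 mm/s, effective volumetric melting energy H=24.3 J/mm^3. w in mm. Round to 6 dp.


w = 2*sqrt(340/(pi*377*24.3)) = 0.217381 mm


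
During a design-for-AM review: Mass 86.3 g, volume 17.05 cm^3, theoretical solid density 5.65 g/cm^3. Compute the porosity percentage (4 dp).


rho_part = 86.3 / 17.05 = 5.06158358 g/cm^3
Porosity = (1 - 5.06158358/5.65)*100 = 10.4144 %


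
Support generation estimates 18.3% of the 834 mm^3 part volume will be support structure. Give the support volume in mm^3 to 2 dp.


V_support = 834 * 0.183 = 152.62 mm^3


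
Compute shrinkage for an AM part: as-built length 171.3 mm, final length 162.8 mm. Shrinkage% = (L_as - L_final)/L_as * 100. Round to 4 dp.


Shrinkage = ((171.3-162.8)/171.3)*100 = 4.9621 %


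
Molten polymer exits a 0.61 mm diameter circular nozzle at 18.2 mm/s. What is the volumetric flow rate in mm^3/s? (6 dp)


A = pi*(0.61/2)^2 = 0.29224666 mm^2
Q = 0.29224666 * 18.2 = 5.318889 mm^3/s


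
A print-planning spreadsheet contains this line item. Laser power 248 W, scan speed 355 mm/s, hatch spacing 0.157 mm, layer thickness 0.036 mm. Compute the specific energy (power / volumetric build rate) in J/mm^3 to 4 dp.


Build rate = 355 * 0.157 * 0.036 = 2.00646 mm^3/s
SE = 248 / 2.00646 = 123.6008 J/mm^3


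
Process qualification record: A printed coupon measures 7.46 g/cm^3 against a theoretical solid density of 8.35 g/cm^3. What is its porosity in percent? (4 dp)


Porosity = (1-7.46/8.35)*100 = 10.6587 %


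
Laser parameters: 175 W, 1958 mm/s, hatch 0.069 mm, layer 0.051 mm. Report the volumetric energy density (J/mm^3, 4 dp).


E = 175 / (1958*0.069*0.051) = 25.3984 J/mm^3


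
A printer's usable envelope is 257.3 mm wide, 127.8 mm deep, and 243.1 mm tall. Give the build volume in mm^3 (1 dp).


V = 257.3 * 127.8 * 243.1 = 7993842.7 mm^3


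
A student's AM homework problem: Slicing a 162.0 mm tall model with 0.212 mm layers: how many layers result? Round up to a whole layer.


Layers = ceil(162.0/0.212) = 765


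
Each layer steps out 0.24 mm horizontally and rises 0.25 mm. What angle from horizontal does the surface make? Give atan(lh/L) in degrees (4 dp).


angle = atan(0.25/0.24) = 46.1691 degrees


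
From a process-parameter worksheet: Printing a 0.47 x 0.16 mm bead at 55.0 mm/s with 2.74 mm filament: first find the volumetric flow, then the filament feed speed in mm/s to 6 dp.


Q = 0.47 * 0.16 * 55.0 = 4.136 mm^3/s
A_fil = pi*(2.74/2)^2 = 5.89645525 mm^2
v_feed = 4.136 / 5.89645525 = 0.701438 mm/s


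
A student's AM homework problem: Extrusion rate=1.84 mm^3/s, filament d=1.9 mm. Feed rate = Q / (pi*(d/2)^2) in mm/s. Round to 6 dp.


A = pi*(1.9/2)^2 = 2.835287
v = 1.84 / 2.835287 = 0.648964 mm/s


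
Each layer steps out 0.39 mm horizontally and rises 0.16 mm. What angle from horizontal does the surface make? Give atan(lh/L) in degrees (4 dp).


angle = atan(0.16/0.39) = 22.3062 degrees


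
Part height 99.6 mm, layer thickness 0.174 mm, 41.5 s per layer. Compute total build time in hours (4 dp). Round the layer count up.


Layers = ceil(99.6/0.174) = 573
t = 573 * 41.5 / 3600 = 6.6054 hrs


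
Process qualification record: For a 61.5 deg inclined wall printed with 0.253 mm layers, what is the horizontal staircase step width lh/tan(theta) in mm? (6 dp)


step = 0.253 / tan(61.5) = 0.137368 mm


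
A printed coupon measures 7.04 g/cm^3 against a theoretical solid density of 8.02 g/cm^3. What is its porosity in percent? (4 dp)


Porosity = (1-7.04/8.02)*100 = 12.2195 %


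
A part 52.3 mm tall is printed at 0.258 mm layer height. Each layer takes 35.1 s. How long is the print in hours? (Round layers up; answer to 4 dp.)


Layers = ceil(52.3/0.258) = 203
t = 203 * 35.1 / 3600 = 1.9793 hrs


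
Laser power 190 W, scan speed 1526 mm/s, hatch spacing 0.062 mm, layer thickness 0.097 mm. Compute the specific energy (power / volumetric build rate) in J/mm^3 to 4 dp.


Build rate = 1526 * 0.062 * 0.097 = 9.177364 mm^3/s
SE = 190 / 9.177364 = 20.7031 J/mm^3


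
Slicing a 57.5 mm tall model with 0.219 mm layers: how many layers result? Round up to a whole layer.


Layers = ceil(57.5/0.219) = 263


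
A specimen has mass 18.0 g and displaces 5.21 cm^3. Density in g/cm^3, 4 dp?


rho = 18.0 / 5.21 = 3.4549 g/cm^3


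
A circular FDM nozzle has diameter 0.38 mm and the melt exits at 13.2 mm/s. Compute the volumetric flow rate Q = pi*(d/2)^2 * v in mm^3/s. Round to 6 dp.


A = pi*(0.38/2)^2 = 0.11341149 mm^2
Q = 0.11341149 * 13.2 = 1.497032 mm^3/s


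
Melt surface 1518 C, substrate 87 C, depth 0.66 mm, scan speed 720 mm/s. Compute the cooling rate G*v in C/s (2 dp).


G = (1518-87)/0.66 = 2168.18181818 C/mm
CR = 2168.18181818 * 720 = 1561090.91 C/s


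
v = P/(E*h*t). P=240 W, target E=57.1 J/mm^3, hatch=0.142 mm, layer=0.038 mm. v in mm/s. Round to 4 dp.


v = 240 / (57.1*0.142*0.038) = 778.9385 mm/s


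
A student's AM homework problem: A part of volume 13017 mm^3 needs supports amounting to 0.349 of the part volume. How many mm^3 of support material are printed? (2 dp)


V_support = 13017 * 0.349 = 4542.93 mm^3


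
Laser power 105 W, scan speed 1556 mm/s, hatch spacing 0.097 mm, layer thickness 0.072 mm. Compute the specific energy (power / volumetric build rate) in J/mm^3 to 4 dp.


Build rate = 1556 * 0.097 * 0.072 = 10.867104 mm^3/s
SE = 105 / 10.867104 = 9.6622 J/mm^3


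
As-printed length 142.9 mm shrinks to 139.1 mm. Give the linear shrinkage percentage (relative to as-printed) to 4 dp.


Shrinkage = ((142.9-139.1)/142.9)*100 = 2.6592 %


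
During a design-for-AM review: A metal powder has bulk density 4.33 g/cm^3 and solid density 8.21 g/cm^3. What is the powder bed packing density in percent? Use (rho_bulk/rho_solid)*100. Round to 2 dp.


Packing = (4.33/8.21)*100 = 52.74 %


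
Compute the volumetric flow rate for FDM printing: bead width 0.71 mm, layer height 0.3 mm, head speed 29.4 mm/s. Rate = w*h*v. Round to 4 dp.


Rate = 0.71 * 0.3 * 29.4 = 6.2622 mm^3/s


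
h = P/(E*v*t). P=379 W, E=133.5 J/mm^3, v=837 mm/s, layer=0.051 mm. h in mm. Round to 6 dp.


h = 379 / (133.5*837*0.051) = 0.066506 mm


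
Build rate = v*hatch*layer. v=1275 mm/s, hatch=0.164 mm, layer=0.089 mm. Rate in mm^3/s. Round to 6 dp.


Rate = 1275 * 0.164 * 0.089 = 18.6099 mm^3/s


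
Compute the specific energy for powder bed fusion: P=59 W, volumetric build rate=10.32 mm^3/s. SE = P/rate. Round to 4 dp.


SE = 59 / 10.32 = 5.7171 J/mm^3


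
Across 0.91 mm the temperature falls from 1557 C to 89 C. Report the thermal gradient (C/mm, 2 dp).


G = (1557-89)/0.91 = 1613.19 C/mm


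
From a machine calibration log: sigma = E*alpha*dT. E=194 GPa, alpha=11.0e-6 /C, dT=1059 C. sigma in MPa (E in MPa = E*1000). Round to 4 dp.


sigma = 194*1000 * 11.0e-6 * 1059 = 2259.906 MPa


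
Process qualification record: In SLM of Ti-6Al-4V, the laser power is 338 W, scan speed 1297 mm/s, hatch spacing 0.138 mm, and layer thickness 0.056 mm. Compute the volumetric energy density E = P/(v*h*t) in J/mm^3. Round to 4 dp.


E = 338 / (1297*0.138*0.056) = 33.7217 J/mm^3


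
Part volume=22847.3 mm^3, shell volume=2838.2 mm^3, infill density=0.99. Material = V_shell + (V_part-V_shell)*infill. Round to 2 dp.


V_infill = (22847.3 - 2838.2) * 0.99 = 19809.01
V_total = 2838.2 + 19809.01 = 22647.21 mm^3


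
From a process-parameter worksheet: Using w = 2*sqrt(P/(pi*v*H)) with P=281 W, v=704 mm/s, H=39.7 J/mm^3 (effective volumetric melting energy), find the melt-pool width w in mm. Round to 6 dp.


w = 2*sqrt(281/(pi*704*39.7)) = 0.113143 mm


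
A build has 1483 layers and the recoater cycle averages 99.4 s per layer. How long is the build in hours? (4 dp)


t = 1483 * 99.4 / 3600 = 40.9473 hrs


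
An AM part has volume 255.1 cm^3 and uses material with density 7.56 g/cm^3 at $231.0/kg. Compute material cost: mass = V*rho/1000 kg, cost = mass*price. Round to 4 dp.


Mass = 255.1*7.56/1000 = 1.928556 kg
Cost = 1.928556 * 231.0 = 445.4964 $


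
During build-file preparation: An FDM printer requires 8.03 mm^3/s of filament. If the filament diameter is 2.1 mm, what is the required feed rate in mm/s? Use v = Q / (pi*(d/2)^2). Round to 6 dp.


A = pi*(2.1/2)^2 = 3.463606
v = 8.03 / 3.463606 = 2.318393 mm/s


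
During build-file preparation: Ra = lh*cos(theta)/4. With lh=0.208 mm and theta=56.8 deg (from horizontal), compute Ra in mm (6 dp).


Ra = 0.208 * cos(56.8) / 4 = 0.028473 mm


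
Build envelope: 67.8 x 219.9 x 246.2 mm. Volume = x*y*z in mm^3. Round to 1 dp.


V = 67.8 * 219.9 * 246.2 = 3670650.0 mm^3


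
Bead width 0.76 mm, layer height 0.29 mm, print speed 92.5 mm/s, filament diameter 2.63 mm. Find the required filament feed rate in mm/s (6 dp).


Q = 0.76 * 0.29 * 92.5 = 20.387 mm^3/s
A_fil = pi*(2.63/2)^2 = 5.43252056 mm^2
v_feed = 20.387 / 5.43252056 = 3.75277 mm/s


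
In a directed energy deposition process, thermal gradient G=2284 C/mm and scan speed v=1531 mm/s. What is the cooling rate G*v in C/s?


CR = 2284 * 1531 = 3496804 C/s


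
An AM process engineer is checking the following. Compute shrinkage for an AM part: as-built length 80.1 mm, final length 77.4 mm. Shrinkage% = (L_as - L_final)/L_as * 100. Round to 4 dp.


Shrinkage = ((80.1-77.4)/80.1)*100 = 3.3708 %


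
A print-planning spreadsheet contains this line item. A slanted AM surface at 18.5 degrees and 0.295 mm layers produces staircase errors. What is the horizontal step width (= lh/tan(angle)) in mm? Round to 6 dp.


step = 0.295 / tan(18.5) = 0.881662 mm


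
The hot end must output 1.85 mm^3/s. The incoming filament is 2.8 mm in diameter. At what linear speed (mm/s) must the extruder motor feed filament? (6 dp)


A = pi*(2.8/2)^2 = 6.157522
v = 1.85 / 6.157522 = 0.300446 mm/s


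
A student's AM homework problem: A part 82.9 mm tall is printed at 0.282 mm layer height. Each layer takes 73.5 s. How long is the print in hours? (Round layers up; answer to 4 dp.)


Layers = ceil(82.9/0.282) = 294
t = 294 * 73.5 / 3600 = 6.0025 hrs


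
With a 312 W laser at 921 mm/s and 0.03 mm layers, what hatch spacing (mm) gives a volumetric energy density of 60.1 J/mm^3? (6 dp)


h = 312 / (60.1*921*0.03) = 0.187888 mm


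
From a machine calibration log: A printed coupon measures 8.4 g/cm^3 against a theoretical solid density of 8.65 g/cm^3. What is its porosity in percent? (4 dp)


Porosity = (1-8.4/8.65)*100 = 2.8902 %


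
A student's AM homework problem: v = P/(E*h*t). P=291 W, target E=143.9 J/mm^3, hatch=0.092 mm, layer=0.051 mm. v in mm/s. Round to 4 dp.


v = 291 / (143.9*0.092*0.051) = 430.9969 mm/s


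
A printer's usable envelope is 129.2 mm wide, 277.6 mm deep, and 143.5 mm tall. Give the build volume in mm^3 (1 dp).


V = 129.2 * 277.6 * 143.5 = 5146759.5 mm^3


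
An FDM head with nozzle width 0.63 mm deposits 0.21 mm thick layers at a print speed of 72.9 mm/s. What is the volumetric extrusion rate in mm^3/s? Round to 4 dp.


Rate = 0.63 * 0.21 * 72.9 = 9.6447 mm^3/s


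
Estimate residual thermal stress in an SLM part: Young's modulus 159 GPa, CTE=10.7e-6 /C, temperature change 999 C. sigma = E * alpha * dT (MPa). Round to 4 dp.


sigma = 159*1000 * 10.7e-6 * 999 = 1699.5987 MPa


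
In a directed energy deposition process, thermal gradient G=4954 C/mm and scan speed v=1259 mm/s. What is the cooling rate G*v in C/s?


CR = 4954 * 1259 = 6237086 C/s


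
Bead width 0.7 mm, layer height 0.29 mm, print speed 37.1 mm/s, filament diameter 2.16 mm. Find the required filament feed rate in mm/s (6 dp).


Q = 0.7 * 0.29 * 37.1 = 7.5313 mm^3/s
A_fil = pi*(2.16/2)^2 = 3.66435367 mm^2
v_feed = 7.5313 / 3.66435367 = 2.055287 mm/s


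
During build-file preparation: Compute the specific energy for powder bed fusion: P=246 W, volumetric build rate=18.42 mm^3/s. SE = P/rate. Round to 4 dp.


SE = 246 / 18.42 = 13.355 J/mm^3


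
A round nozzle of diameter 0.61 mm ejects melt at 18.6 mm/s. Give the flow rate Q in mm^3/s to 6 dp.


A = pi*(0.61/2)^2 = 0.29224666 mm^2
Q = 0.29224666 * 18.6 = 5.435788 mm^3/s


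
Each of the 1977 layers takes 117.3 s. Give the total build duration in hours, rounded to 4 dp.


t = 1977 * 117.3 / 3600 = 64.4173 hrs


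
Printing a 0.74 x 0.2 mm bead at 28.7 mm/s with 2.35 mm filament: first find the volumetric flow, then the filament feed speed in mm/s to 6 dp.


Q = 0.74 * 0.2 * 28.7 = 4.2476 mm^3/s
A_fil = pi*(2.35/2)^2 = 4.33736136 mm^2
v_feed = 4.2476 / 4.33736136 = 0.979305 mm/s


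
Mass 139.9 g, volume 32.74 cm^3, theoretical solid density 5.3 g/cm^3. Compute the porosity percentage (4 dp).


rho_part = 139.9 / 32.74 = 4.27306048 g/cm^3
Porosity = (1 - 4.27306048/5.3)*100 = 19.3762 %


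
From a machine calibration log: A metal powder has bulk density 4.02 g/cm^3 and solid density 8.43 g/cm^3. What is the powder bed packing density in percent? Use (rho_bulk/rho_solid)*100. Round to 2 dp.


Packing = (4.02/8.43)*100 = 47.69 %


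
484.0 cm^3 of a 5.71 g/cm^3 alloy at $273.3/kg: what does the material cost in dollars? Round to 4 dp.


Mass = 484.0*5.71/1000 = 2.76364 kg
Cost = 2.76364 * 273.3 = 755.3028 $


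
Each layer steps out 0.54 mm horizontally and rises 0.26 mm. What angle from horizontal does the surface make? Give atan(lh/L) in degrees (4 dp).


angle = atan(0.26/0.54) = 25.71 degrees


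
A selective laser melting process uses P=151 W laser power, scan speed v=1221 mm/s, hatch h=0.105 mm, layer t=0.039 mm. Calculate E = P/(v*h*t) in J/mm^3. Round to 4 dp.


E = 151 / (1221*0.105*0.039) = 30.2 J/mm^3


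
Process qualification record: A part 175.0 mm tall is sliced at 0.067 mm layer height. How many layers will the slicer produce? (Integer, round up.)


Layers = ceil(175.0/0.067) = 2612


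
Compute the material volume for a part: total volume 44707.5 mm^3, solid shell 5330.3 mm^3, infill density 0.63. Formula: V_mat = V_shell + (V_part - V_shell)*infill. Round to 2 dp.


V_infill = (44707.5 - 5330.3) * 0.63 = 24807.64
V_total = 5330.3 + 24807.64 = 30137.94 mm^3


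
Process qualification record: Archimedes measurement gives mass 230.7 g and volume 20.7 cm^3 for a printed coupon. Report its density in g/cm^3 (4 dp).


rho = 230.7 / 20.7 = 11.1449 g/cm^3


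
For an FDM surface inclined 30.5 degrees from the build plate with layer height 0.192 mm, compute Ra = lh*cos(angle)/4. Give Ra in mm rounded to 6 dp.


Ra = 0.192 * cos(30.5) / 4 = 0.041358 mm


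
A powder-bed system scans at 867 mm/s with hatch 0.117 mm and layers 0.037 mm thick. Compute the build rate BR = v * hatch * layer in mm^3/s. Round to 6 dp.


Rate = 867 * 0.117 * 0.037 = 3.753243 mm^3/s


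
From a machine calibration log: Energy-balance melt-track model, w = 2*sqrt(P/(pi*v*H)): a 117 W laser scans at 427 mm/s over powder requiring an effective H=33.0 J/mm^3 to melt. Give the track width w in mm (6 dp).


w = 2*sqrt(117/(pi*427*33.0)) = 0.10282 mm


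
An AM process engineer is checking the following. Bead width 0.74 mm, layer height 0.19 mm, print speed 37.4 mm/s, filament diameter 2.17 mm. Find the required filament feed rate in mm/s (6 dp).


Q = 0.74 * 0.19 * 37.4 = 5.25844 mm^3/s
A_fil = pi*(2.17/2)^2 = 3.69836141 mm^2
v_feed = 5.25844 / 3.69836141 = 1.42183 mm/s


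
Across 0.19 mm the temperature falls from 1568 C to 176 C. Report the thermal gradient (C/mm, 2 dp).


G = (1568-176)/0.19 = 7326.32 C/mm


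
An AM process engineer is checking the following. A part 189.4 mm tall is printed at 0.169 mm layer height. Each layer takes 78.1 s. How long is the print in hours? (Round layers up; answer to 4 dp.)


Layers = ceil(189.4/0.169) = 1121
t = 1121 * 78.1 / 3600 = 24.3195 hrs


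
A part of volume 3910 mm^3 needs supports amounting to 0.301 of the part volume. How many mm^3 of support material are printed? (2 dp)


V_support = 3910 * 0.301 = 1176.91 mm^3


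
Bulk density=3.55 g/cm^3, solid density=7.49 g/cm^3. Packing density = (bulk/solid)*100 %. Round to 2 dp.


Packing = (3.55/7.49)*100 = 47.4 %


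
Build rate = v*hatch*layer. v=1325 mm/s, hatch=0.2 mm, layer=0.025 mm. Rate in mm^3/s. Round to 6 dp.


Rate = 1325 * 0.2 * 0.025 = 6.625 mm^3/s


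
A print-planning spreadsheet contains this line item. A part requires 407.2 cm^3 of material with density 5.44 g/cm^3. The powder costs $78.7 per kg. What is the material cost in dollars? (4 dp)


Mass = 407.2*5.44/1000 = 2.215168 kg
Cost = 2.215168 * 78.7 = 174.3337 $


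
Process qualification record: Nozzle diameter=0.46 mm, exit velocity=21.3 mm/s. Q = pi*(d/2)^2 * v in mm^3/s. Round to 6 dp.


A = pi*(0.46/2)^2 = 0.16619025 mm^2
Q = 0.16619025 * 21.3 = 3.539852 mm^3/s


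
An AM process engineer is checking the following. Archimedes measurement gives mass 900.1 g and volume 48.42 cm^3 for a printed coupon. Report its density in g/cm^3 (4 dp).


rho = 900.1 / 48.42 = 18.5894 g/cm^3


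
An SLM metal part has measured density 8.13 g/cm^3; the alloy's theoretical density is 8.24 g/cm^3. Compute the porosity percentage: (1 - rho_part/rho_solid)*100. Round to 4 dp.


Porosity = (1-8.13/8.24)*100 = 1.335 %


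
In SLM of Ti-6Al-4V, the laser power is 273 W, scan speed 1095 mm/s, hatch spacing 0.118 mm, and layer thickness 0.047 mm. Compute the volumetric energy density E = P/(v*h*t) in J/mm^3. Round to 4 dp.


E = 273 / (1095*0.118*0.047) = 44.954 J/mm^3


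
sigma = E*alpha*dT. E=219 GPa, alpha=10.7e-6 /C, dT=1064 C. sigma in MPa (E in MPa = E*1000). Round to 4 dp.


sigma = 219*1000 * 10.7e-6 * 1064 = 2493.2712 MPa


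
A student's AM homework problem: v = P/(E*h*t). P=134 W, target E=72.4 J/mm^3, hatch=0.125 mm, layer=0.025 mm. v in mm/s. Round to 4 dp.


v = 134 / (72.4*0.125*0.025) = 592.2652 mm/s


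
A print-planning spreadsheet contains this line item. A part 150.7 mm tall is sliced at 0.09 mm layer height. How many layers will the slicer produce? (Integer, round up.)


Layers = ceil(150.7/0.09) = 1675


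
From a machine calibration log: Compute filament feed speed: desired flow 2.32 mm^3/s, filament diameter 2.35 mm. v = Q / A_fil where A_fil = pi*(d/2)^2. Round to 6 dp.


A = pi*(2.35/2)^2 = 4.337361
v = 2.32 / 4.337361 = 0.534887 mm/s


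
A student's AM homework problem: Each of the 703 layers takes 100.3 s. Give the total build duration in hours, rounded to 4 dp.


t = 703 * 100.3 / 3600 = 19.5864 hrs


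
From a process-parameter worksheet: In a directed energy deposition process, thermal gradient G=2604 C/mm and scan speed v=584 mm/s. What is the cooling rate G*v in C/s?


CR = 2604 * 584 = 1520736 C/s


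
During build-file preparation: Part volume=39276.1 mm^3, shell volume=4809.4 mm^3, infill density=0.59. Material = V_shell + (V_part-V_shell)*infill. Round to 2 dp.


V_infill = (39276.1 - 4809.4) * 0.59 = 20335.35
V_total = 4809.4 + 20335.35 = 25144.75 mm^3


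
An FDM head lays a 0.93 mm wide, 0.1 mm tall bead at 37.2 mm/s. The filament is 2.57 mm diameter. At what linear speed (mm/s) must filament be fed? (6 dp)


Q = 0.93 * 0.1 * 37.2 = 3.4596 mm^3/s
A_fil = pi*(2.57/2)^2 = 5.18747633 mm^2
v_feed = 3.4596 / 5.18747633 = 0.666914 mm/s


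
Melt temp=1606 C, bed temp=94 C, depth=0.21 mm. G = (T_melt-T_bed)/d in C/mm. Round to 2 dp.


G = (1606-94)/0.21 = 7200.0 C/mm


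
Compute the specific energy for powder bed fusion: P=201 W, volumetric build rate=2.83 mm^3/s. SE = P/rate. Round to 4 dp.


SE = 201 / 2.83 = 71.0247 J/mm^3


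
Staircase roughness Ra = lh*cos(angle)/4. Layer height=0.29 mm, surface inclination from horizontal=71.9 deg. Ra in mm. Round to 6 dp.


Ra = 0.29 * cos(71.9) / 4 = 0.022524 mm


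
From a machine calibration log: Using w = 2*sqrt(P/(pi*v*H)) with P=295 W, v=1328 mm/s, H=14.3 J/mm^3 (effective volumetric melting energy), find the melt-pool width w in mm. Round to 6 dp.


w = 2*sqrt(295/(pi*1328*14.3)) = 0.140637 mm


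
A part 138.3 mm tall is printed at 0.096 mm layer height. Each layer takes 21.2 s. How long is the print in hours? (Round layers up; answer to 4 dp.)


Layers = ceil(138.3/0.096) = 1441
t = 1441 * 21.2 / 3600 = 8.4859 hrs


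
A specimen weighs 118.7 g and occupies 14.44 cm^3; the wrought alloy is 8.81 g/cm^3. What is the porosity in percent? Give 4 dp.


rho_part = 118.7 / 14.44 = 8.22022161 g/cm^3
Porosity = (1 - 8.22022161/8.81)*100 = 6.6944 %


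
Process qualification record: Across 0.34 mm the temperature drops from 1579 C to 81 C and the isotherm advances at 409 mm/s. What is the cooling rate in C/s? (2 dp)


G = (1579-81)/0.34 = 4405.88235294 C/mm
CR = 4405.88235294 * 409 = 1802005.88 C/s


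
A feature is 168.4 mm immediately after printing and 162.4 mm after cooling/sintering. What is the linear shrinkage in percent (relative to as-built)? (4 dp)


Shrinkage = ((168.4-162.4)/168.4)*100 = 3.5629 %


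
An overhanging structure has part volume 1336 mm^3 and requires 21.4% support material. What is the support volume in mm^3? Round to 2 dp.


V_support = 1336 * 0.214 = 285.9 mm^3


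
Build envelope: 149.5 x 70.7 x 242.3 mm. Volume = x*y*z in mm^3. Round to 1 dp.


V = 149.5 * 70.7 * 242.3 = 2561026.2 mm^3


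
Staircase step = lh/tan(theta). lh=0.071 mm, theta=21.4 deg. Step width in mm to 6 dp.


step = 0.071 / tan(21.4) = 0.181171 mm


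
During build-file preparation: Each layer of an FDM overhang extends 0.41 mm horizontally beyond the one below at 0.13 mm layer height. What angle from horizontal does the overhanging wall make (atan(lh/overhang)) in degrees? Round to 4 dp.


angle = atan(0.13/0.41) = 17.5924 degrees


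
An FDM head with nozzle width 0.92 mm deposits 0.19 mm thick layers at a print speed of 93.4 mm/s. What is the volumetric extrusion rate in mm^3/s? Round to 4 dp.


Rate = 0.92 * 0.19 * 93.4 = 16.3263 mm^3/s


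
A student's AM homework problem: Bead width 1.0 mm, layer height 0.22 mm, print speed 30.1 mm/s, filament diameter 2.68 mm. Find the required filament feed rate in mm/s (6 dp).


Q = 1.0 * 0.22 * 30.1 = 6.622 mm^3/s
A_fil = pi*(2.68/2)^2 = 5.64104377 mm^2
v_feed = 6.622 / 5.64104377 = 1.173896 mm/s


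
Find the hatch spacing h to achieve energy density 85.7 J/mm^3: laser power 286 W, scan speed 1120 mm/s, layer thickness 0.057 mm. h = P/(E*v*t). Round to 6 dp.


h = 286 / (85.7*1120*0.057) = 0.052275 mm


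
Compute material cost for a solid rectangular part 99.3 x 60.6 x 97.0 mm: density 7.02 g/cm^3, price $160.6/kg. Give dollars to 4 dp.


V = 99.3 * 60.6 * 97.0 = 583705.26 mm^3 = 583.70526 cm^3
Mass = 583.70526 * 7.02 / 1000 = 4.09761093 kg
Cost = 4.09761093 * 160.6 = 658.0763 $


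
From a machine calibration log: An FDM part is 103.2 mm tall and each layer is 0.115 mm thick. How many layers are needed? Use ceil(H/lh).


Layers = ceil(103.2/0.115) = 898


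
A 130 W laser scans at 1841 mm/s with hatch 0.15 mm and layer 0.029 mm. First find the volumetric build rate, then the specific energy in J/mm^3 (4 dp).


Build rate = 1841 * 0.15 * 0.029 = 8.00835 mm^3/s
SE = 130 / 8.00835 = 16.2331 J/mm^3


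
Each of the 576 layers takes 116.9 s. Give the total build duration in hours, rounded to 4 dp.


t = 576 * 116.9 / 3600 = 18.704 hrs


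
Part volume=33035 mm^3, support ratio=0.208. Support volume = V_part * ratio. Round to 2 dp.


V_support = 33035 * 0.208 = 6871.28 mm^3


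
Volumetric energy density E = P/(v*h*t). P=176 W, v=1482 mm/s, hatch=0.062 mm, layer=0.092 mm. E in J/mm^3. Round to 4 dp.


E = 176 / (1482*0.062*0.092) = 20.8202 J/mm^3


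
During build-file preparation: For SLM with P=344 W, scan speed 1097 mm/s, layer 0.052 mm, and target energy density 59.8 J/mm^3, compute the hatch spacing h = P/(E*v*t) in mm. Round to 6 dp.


h = 344 / (59.8*1097*0.052) = 0.100843 mm


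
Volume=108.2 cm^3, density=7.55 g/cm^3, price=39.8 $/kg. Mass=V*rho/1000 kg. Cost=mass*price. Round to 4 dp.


Mass = 108.2*7.55/1000 = 0.81691 kg
Cost = 0.81691 * 39.8 = 32.513 $


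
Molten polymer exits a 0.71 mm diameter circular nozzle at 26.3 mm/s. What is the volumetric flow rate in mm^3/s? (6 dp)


A = pi*(0.71/2)^2 = 0.39591921 mm^2
Q = 0.39591921 * 26.3 = 10.412675 mm^3/s


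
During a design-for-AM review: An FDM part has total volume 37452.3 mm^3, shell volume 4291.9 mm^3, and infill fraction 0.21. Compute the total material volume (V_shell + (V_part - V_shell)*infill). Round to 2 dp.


V_infill = (37452.3 - 4291.9) * 0.21 = 6963.68
V_total = 4291.9 + 6963.68 = 11255.58 mm^3


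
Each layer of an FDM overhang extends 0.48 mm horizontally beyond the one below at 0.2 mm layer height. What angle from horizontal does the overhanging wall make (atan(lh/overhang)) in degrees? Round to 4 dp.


angle = atan(0.2/0.48) = 22.6199 degrees


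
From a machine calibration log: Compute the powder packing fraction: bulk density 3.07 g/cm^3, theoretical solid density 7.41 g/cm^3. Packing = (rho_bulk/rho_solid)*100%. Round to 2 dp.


Packing = (3.07/7.41)*100 = 41.43 %


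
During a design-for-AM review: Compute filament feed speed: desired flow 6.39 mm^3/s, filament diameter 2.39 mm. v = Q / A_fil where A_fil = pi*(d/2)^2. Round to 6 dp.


A = pi*(2.39/2)^2 = 4.486273
v = 6.39 / 4.486273 = 1.424345 mm/s


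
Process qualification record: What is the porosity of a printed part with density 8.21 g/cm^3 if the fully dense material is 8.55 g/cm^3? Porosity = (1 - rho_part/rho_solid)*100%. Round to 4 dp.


Porosity = (1-8.21/8.55)*100 = 3.9766 %


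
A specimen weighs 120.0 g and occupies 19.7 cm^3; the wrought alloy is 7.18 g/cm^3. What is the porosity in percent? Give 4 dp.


rho_part = 120.0 / 19.7 = 6.09137056 g/cm^3
Porosity = (1 - 6.09137056/7.18)*100 = 15.162 %


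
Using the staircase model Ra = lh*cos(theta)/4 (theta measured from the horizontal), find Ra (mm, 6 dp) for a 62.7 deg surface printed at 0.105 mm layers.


Ra = 0.105 * cos(62.7) / 4 = 0.01204 mm


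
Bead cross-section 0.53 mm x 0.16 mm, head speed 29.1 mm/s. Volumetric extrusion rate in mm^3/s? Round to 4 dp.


Rate = 0.53 * 0.16 * 29.1 = 2.4677 mm^3/s


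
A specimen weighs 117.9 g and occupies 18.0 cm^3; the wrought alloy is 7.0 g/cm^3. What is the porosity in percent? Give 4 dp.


rho_part = 117.9 / 18.0 = 6.55 g/cm^3
Porosity = (1 - 6.55/7.0)*100 = 6.4286 %


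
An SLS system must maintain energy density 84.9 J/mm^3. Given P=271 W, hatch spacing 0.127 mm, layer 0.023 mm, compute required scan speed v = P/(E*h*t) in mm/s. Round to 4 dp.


v = 271 / (84.9*0.127*0.023) = 1092.7732 mm/s


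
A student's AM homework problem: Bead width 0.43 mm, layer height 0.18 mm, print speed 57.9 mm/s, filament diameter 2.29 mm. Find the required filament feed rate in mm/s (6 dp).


Q = 0.43 * 0.18 * 57.9 = 4.48146 mm^3/s
A_fil = pi*(2.29/2)^2 = 4.11870651 mm^2
v_feed = 4.48146 / 4.11870651 = 1.088075 mm/s


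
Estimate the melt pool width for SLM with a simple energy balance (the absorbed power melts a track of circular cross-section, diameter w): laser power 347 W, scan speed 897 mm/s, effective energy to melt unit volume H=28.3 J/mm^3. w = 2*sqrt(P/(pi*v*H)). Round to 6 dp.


w = 2*sqrt(347/(pi*897*28.3)) = 0.131926 mm


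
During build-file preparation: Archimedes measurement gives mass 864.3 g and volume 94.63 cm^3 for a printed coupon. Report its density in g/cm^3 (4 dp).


rho = 864.3 / 94.63 = 9.1335 g/cm^3


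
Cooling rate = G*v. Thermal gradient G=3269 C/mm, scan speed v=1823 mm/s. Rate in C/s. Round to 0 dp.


CR = 3269 * 1823 = 5959387 C/s


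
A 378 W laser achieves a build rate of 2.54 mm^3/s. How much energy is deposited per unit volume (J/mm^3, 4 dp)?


SE = 378 / 2.54 = 148.8189 J/mm^3


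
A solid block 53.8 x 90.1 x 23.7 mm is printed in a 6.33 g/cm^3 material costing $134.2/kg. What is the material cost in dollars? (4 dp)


V = 53.8 * 90.1 * 23.7 = 114882.906 mm^3 = 114.882906 cm^3
Mass = 114.882906 * 6.33 / 1000 = 0.72720879 kg
Cost = 0.72720879 * 134.2 = 97.5914 $


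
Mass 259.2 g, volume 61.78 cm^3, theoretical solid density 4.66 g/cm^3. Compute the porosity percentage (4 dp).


rho_part = 259.2 / 61.78 = 4.19553253 g/cm^3
Porosity = (1 - 4.19553253/4.66)*100 = 9.9671 %


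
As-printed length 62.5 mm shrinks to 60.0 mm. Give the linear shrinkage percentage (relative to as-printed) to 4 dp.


Shrinkage = ((62.5-60.0)/62.5)*100 = 4.0 %


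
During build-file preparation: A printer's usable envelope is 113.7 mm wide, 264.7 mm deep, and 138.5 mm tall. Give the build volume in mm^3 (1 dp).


V = 113.7 * 264.7 * 138.5 = 4168350.0 mm^3


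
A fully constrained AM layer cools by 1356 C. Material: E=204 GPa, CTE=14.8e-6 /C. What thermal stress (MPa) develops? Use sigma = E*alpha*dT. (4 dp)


sigma = 204*1000 * 14.8e-6 * 1356 = 4094.0352 MPa


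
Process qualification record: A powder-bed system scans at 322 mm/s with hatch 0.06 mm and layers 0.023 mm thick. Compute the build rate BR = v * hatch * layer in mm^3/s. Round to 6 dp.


Rate = 322 * 0.06 * 0.023 = 0.44436 mm^3/s


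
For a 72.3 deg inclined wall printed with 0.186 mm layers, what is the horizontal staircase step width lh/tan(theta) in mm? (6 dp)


step = 0.186 / tan(72.3) = 0.05936 mm


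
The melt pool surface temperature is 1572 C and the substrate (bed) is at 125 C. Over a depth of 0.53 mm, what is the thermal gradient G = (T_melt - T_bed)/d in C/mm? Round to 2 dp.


G = (1572-125)/0.53 = 2730.19 C/mm


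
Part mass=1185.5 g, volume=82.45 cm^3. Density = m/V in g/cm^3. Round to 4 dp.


rho = 1185.5 / 82.45 = 14.3784 g/cm^3


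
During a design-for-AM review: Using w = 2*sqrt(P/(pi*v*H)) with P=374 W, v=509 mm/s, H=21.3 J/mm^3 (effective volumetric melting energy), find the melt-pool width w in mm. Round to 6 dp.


w = 2*sqrt(374/(pi*509*21.3)) = 0.209576 mm


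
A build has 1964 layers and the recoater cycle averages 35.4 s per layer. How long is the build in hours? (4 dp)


t = 1964 * 35.4 / 3600 = 19.3127 hrs


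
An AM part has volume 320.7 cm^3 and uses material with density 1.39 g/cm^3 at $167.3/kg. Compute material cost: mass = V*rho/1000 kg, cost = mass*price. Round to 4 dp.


Mass = 320.7*1.39/1000 = 0.445773 kg
Cost = 0.445773 * 167.3 = 74.5778 $


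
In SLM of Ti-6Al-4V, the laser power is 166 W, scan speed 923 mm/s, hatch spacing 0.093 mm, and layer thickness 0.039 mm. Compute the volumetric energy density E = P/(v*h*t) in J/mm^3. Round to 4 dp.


E = 166 / (923*0.093*0.039) = 49.586 J/mm^3


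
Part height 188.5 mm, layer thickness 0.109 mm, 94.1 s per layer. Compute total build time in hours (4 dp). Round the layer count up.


Layers = ceil(188.5/0.109) = 1730
t = 1730 * 94.1 / 3600 = 45.2203 hrs


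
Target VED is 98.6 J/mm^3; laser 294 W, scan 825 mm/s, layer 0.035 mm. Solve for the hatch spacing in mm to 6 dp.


h = 294 / (98.6*825*0.035) = 0.103264 mm


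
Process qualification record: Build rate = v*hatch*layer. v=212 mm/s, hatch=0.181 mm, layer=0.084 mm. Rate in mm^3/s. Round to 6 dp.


Rate = 212 * 0.181 * 0.084 = 3.223248 mm^3/s


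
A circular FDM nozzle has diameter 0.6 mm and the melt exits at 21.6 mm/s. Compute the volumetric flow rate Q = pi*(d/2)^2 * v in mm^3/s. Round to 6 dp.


A = pi*(0.6/2)^2 = 0.28274334 mm^2
Q = 0.28274334 * 21.6 = 6.107256 mm^3/s


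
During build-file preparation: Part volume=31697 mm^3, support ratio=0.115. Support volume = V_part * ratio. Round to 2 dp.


V_support = 31697 * 0.115 = 3645.16 mm^3


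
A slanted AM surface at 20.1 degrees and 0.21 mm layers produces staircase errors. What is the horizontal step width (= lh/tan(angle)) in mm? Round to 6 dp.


step = 0.21 / tan(20.1) = 0.573852 mm


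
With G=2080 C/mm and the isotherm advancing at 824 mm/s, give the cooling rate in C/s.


CR = 2080 * 824 = 1713920 C/s


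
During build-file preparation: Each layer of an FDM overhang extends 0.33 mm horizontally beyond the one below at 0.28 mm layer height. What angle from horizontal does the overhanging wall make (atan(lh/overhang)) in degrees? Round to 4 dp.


angle = atan(0.28/0.33) = 40.3141 degrees


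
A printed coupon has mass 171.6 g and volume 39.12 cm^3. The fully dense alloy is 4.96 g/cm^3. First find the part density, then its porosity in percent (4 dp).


rho_part = 171.6 / 39.12 = 4.38650307 g/cm^3
Porosity = (1 - 4.38650307/4.96)*100 = 11.5624 %


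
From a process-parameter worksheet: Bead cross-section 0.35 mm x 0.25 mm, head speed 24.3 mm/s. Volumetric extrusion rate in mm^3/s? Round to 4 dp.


Rate = 0.35 * 0.25 * 24.3 = 2.1263 mm^3/s


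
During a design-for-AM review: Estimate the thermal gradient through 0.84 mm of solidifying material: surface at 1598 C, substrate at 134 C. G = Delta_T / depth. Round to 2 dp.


G = (1598-134)/0.84 = 1742.86 C/mm


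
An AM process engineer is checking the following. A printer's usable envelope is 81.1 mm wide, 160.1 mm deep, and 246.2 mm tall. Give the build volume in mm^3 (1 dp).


V = 81.1 * 160.1 * 246.2 = 3196687.9 mm^3


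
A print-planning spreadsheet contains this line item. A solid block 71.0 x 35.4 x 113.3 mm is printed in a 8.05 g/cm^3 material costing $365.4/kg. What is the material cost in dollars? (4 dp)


V = 71.0 * 35.4 * 113.3 = 284768.22 mm^3 = 284.76822 cm^3
Mass = 284.76822 * 8.05 / 1000 = 2.29238417 kg
Cost = 2.29238417 * 365.4 = 837.6372 $


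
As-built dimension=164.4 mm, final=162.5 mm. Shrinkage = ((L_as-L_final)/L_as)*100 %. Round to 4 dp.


Shrinkage = ((164.4-162.5)/164.4)*100 = 1.1557 %


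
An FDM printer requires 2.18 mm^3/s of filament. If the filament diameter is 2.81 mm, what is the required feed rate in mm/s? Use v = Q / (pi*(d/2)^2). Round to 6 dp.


A = pi*(2.81/2)^2 = 6.201582
v = 2.18 / 6.201582 = 0.351523 mm/s


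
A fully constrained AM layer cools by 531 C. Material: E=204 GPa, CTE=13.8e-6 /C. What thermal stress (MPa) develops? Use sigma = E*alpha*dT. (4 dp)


sigma = 204*1000 * 13.8e-6 * 531 = 1494.8712 MPa


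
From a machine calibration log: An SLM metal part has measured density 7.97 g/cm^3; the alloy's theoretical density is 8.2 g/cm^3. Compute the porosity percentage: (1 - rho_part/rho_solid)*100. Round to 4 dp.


Porosity = (1-7.97/8.2)*100 = 2.8049 %


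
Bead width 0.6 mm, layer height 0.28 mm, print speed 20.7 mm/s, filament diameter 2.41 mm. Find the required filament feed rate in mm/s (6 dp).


Q = 0.6 * 0.28 * 20.7 = 3.4776 mm^3/s
A_fil = pi*(2.41/2)^2 = 4.56167107 mm^2
v_feed = 3.4776 / 4.56167107 = 0.762352 mm/s


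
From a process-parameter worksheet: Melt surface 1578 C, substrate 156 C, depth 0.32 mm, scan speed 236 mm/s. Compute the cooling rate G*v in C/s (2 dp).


G = (1578-156)/0.32 = 4443.75 C/mm
CR = 4443.75 * 236 = 1048725.0 C/s


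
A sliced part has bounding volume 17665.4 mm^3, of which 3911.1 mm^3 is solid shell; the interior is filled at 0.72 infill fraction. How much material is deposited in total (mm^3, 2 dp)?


V_infill = (17665.4 - 3911.1) * 0.72 = 9903.1
V_total = 3911.1 + 9903.1 = 13814.2 mm^3


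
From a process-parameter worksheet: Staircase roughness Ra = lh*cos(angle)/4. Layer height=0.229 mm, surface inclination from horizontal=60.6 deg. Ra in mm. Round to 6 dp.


Ra = 0.229 * cos(60.6) / 4 = 0.028104 mm


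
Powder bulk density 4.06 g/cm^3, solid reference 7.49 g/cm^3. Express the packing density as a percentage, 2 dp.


Packing = (4.06/7.49)*100 = 54.21 %


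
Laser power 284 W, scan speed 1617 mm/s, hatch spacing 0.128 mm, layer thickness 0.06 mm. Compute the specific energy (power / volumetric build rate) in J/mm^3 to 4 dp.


Build rate = 1617 * 0.128 * 0.06 = 12.41856 mm^3/s
SE = 284 / 12.41856 = 22.869 J/mm^3


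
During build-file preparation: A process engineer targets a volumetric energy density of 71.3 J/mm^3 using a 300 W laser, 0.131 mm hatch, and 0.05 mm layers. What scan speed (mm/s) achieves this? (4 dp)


v = 300 / (71.3*0.131*0.05) = 642.3777 mm/s


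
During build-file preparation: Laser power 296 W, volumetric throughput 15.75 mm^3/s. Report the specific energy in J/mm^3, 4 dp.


SE = 296 / 15.75 = 18.7937 J/mm^3


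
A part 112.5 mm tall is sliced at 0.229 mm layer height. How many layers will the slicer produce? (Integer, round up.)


Layers = ceil(112.5/0.229) = 492


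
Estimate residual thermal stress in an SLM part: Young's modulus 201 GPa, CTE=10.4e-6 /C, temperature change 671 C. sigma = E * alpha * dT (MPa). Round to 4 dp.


sigma = 201*1000 * 10.4e-6 * 671 = 1402.6584 MPa
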